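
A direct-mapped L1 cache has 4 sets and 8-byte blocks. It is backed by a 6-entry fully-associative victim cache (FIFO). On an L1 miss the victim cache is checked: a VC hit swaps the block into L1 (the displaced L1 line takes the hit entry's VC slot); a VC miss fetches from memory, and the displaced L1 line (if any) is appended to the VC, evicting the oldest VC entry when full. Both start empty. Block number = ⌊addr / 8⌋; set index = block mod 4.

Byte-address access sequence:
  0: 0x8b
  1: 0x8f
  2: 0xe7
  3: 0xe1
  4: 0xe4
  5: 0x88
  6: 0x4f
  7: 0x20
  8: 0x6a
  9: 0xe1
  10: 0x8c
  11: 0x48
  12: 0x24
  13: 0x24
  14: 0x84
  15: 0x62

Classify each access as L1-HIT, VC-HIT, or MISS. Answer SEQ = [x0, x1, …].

#0 0x8b→b17/s1 MISS; vc=[]
#1 0x8f→b17/s1 L1-HIT; vc=[]
#2 0xe7→b28/s0 MISS; vc=[]
#3 0xe1→b28/s0 L1-HIT; vc=[]
#4 0xe4→b28/s0 L1-HIT; vc=[]
#5 0x88→b17/s1 L1-HIT; vc=[]
#6 0x4f→b9/s1 MISS; vc=[17]
#7 0x20→b4/s0 MISS; vc=[17,28]
#8 0x6a→b13/s1 MISS; vc=[17,28,9]
#9 0xe1→b28/s0 VC-HIT; vc=[17,4,9]
#10 0x8c→b17/s1 VC-HIT; vc=[13,4,9]
#11 0x48→b9/s1 VC-HIT; vc=[13,4,17]
#12 0x24→b4/s0 VC-HIT; vc=[13,28,17]
#13 0x24→b4/s0 L1-HIT; vc=[13,28,17]
#14 0x84→b16/s0 MISS; vc=[13,28,17,4]
#15 0x62→b12/s0 MISS; vc=[13,28,17,4,16]

SEQ = [MISS, L1-HIT, MISS, L1-HIT, L1-HIT, L1-HIT, MISS, MISS, MISS, VC-HIT, VC-HIT, VC-HIT, VC-HIT, L1-HIT, MISS, MISS]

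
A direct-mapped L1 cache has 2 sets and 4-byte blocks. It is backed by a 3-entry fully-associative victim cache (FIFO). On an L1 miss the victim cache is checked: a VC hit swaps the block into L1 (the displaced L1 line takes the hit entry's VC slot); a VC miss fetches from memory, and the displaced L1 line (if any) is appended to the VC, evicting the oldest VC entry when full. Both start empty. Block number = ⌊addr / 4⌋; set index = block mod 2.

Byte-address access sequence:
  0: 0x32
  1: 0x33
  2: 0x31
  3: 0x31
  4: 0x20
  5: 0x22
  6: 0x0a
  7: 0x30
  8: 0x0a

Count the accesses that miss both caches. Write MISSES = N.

  [0] addr=0x32 blk=12 s=0: MISS | VC []
  [1] addr=0x33 blk=12 s=0: L1-HIT | VC []
  [2] addr=0x31 blk=12 s=0: L1-HIT | VC []
  [3] addr=0x31 blk=12 s=0: L1-HIT | VC []
  [4] addr=0x20 blk=8 s=0: MISS | VC [12]
  [5] addr=0x22 blk=8 s=0: L1-HIT | VC [12]
  [6] addr=0xa blk=2 s=0: MISS | VC [12, 8]
  [7] addr=0x30 blk=12 s=0: VC-HIT | VC [2, 8]
  [8] addr=0xa blk=2 s=0: VC-HIT | VC [12, 8]

MISSES = 3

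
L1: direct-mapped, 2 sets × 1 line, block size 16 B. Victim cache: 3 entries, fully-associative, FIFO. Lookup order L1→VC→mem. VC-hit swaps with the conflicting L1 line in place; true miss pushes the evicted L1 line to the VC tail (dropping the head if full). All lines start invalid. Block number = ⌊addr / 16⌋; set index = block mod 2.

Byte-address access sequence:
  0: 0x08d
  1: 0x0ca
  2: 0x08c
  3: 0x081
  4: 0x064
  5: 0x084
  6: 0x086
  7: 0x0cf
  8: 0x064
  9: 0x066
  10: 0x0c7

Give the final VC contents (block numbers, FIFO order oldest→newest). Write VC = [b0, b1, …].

VC = [8, 6]

#0 0x8d→b8/s0 MISS; vc=[]
#1 0xca→b12/s0 MISS; vc=[8]
#2 0x8c→b8/s0 VC-HIT; vc=[12]
#3 0x81→b8/s0 L1-HIT; vc=[12]
#4 0x64→b6/s0 MISS; vc=[12,8]
#5 0x84→b8/s0 VC-HIT; vc=[12,6]
#6 0x86→b8/s0 L1-HIT; vc=[12,6]
#7 0xcf→b12/s0 VC-HIT; vc=[8,6]
#8 0x64→b6/s0 VC-HIT; vc=[8,12]
#9 0x66→b6/s0 L1-HIT; vc=[8,12]
#10 0xc7→b12/s0 VC-HIT; vc=[8,6]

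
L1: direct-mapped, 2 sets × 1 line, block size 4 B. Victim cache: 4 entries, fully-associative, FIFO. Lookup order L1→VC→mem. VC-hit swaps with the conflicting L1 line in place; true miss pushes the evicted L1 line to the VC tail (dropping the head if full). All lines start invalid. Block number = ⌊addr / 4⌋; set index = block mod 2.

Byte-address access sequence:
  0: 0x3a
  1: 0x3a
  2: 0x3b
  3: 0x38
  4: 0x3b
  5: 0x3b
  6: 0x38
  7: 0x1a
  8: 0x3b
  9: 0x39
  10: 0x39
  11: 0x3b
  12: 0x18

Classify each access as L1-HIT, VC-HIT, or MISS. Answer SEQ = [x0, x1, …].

SEQ = [MISS, L1-HIT, L1-HIT, L1-HIT, L1-HIT, L1-HIT, L1-HIT, MISS, VC-HIT, L1-HIT, L1-HIT, L1-HIT, VC-HIT]

  [0] addr=0x3a blk=14 s=0: MISS | VC []
  [1] addr=0x3a blk=14 s=0: L1-HIT | VC []
  [2] addr=0x3b blk=14 s=0: L1-HIT | VC []
  [3] addr=0x38 blk=14 s=0: L1-HIT | VC []
  [4] addr=0x3b blk=14 s=0: L1-HIT | VC []
  [5] addr=0x3b blk=14 s=0: L1-HIT | VC []
  [6] addr=0x38 blk=14 s=0: L1-HIT | VC []
  [7] addr=0x1a blk=6 s=0: MISS | VC [14]
  [8] addr=0x3b blk=14 s=0: VC-HIT | VC [6]
  [9] addr=0x39 blk=14 s=0: L1-HIT | VC [6]
  [10] addr=0x39 blk=14 s=0: L1-HIT | VC [6]
  [11] addr=0x3b blk=14 s=0: L1-HIT | VC [6]
  [12] addr=0x18 blk=6 s=0: VC-HIT | VC [14]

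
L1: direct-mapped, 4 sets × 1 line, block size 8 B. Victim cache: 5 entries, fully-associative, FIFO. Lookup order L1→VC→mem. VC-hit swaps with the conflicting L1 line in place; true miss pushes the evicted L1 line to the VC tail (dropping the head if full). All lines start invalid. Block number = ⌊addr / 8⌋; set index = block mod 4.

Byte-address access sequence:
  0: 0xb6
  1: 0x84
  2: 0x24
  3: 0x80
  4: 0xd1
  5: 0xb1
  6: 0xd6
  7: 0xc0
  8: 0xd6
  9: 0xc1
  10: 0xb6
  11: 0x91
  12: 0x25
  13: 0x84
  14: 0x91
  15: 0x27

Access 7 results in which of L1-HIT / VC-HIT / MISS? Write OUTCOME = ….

0: 0xb6 (blk 22, set 2) → MISS  vc=[]
1: 0x84 (blk 16, set 0) → MISS  vc=[]
2: 0x24 (blk 4, set 0) → MISS  vc=[16]
3: 0x80 (blk 16, set 0) → VC-HIT  vc=[4]
4: 0xd1 (blk 26, set 2) → MISS  vc=[4, 22]
5: 0xb1 (blk 22, set 2) → VC-HIT  vc=[4, 26]
6: 0xd6 (blk 26, set 2) → VC-HIT  vc=[4, 22]
7: 0xc0 (blk 24, set 0) → MISS  vc=[4, 22, 16]
8: 0xd6 (blk 26, set 2) → L1-HIT  vc=[4, 22, 16]
9: 0xc1 (blk 24, set 0) → L1-HIT  vc=[4, 22, 16]
10: 0xb6 (blk 22, set 2) → VC-HIT  vc=[4, 26, 16]
11: 0x91 (blk 18, set 2) → MISS  vc=[4, 26, 16, 22]
12: 0x25 (blk 4, set 0) → VC-HIT  vc=[24, 26, 16, 22]
13: 0x84 (blk 16, set 0) → VC-HIT  vc=[24, 26, 4, 22]
14: 0x91 (blk 18, set 2) → L1-HIT  vc=[24, 26, 4, 22]
15: 0x27 (blk 4, set 0) → VC-HIT  vc=[24, 26, 16, 22]

OUTCOME = MISS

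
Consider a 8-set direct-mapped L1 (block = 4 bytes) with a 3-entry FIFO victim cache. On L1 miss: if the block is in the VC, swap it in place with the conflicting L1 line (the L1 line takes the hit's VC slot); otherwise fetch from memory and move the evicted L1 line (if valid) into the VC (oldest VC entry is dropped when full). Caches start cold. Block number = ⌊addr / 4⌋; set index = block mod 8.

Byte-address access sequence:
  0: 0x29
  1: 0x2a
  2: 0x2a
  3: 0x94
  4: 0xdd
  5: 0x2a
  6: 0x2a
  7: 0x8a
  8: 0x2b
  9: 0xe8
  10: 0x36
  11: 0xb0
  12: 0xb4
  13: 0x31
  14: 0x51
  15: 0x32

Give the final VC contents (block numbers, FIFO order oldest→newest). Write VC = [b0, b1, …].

0: 0x29 (blk 10, set 2) → MISS  vc=[]
1: 0x2a (blk 10, set 2) → L1-HIT  vc=[]
2: 0x2a (blk 10, set 2) → L1-HIT  vc=[]
3: 0x94 (blk 37, set 5) → MISS  vc=[]
4: 0xdd (blk 55, set 7) → MISS  vc=[]
5: 0x2a (blk 10, set 2) → L1-HIT  vc=[]
6: 0x2a (blk 10, set 2) → L1-HIT  vc=[]
7: 0x8a (blk 34, set 2) → MISS  vc=[10]
8: 0x2b (blk 10, set 2) → VC-HIT  vc=[34]
9: 0xe8 (blk 58, set 2) → MISS  vc=[34, 10]
10: 0x36 (blk 13, set 5) → MISS  vc=[34, 10, 37]
11: 0xb0 (blk 44, set 4) → MISS  vc=[34, 10, 37]
12: 0xb4 (blk 45, set 5) → MISS  vc=[10, 37, 13]
13: 0x31 (blk 12, set 4) → MISS  vc=[37, 13, 44]
14: 0x51 (blk 20, set 4) → MISS  vc=[13, 44, 12]
15: 0x32 (blk 12, set 4) → VC-HIT  vc=[13, 44, 20]

VC = [13, 44, 20]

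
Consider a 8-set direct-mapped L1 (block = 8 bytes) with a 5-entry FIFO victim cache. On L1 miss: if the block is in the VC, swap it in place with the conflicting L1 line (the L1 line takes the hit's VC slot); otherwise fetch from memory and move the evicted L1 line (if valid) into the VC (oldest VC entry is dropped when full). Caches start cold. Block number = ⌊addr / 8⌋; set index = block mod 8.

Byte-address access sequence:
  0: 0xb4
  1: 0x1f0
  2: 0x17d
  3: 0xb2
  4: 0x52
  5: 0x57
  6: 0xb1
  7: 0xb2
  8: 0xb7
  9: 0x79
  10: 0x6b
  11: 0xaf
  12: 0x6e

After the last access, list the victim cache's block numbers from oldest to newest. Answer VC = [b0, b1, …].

VC = [62, 47, 21]

#0 0xb4→b22/s6 MISS; vc=[]
#1 0x1f0→b62/s6 MISS; vc=[22]
#2 0x17d→b47/s7 MISS; vc=[22]
#3 0xb2→b22/s6 VC-HIT; vc=[62]
#4 0x52→b10/s2 MISS; vc=[62]
#5 0x57→b10/s2 L1-HIT; vc=[62]
#6 0xb1→b22/s6 L1-HIT; vc=[62]
#7 0xb2→b22/s6 L1-HIT; vc=[62]
#8 0xb7→b22/s6 L1-HIT; vc=[62]
#9 0x79→b15/s7 MISS; vc=[62,47]
#10 0x6b→b13/s5 MISS; vc=[62,47]
#11 0xaf→b21/s5 MISS; vc=[62,47,13]
#12 0x6e→b13/s5 VC-HIT; vc=[62,47,21]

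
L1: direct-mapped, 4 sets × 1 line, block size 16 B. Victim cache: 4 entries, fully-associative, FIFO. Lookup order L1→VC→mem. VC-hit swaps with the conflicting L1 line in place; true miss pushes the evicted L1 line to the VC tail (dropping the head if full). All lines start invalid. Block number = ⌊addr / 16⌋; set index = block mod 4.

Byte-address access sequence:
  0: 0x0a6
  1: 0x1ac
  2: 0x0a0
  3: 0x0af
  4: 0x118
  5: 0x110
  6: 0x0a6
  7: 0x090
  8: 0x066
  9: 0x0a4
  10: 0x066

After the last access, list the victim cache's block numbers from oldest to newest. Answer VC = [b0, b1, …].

VC = [26, 17, 10]

#0 0xa6→b10/s2 MISS; vc=[]
#1 0x1ac→b26/s2 MISS; vc=[10]
#2 0xa0→b10/s2 VC-HIT; vc=[26]
#3 0xaf→b10/s2 L1-HIT; vc=[26]
#4 0x118→b17/s1 MISS; vc=[26]
#5 0x110→b17/s1 L1-HIT; vc=[26]
#6 0xa6→b10/s2 L1-HIT; vc=[26]
#7 0x90→b9/s1 MISS; vc=[26,17]
#8 0x66→b6/s2 MISS; vc=[26,17,10]
#9 0xa4→b10/s2 VC-HIT; vc=[26,17,6]
#10 0x66→b6/s2 VC-HIT; vc=[26,17,10]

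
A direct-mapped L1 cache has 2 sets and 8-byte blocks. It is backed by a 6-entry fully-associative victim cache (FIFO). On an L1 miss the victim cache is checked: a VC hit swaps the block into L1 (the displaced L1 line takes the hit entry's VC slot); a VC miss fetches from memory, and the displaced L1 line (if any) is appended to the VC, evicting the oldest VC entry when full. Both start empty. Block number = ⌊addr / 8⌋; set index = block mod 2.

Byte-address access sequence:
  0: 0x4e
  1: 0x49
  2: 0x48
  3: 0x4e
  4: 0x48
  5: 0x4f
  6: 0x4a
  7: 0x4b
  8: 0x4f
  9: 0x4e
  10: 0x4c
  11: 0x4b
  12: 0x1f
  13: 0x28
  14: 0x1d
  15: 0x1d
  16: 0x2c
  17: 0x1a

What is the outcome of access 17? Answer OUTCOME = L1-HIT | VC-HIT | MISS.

OUTCOME = VC-HIT

#0 0x4e→b9/s1 MISS; vc=[]
#1 0x49→b9/s1 L1-HIT; vc=[]
#2 0x48→b9/s1 L1-HIT; vc=[]
#3 0x4e→b9/s1 L1-HIT; vc=[]
#4 0x48→b9/s1 L1-HIT; vc=[]
#5 0x4f→b9/s1 L1-HIT; vc=[]
#6 0x4a→b9/s1 L1-HIT; vc=[]
#7 0x4b→b9/s1 L1-HIT; vc=[]
#8 0x4f→b9/s1 L1-HIT; vc=[]
#9 0x4e→b9/s1 L1-HIT; vc=[]
#10 0x4c→b9/s1 L1-HIT; vc=[]
#11 0x4b→b9/s1 L1-HIT; vc=[]
#12 0x1f→b3/s1 MISS; vc=[9]
#13 0x28→b5/s1 MISS; vc=[9,3]
#14 0x1d→b3/s1 VC-HIT; vc=[9,5]
#15 0x1d→b3/s1 L1-HIT; vc=[9,5]
#16 0x2c→b5/s1 VC-HIT; vc=[9,3]
#17 0x1a→b3/s1 VC-HIT; vc=[9,5]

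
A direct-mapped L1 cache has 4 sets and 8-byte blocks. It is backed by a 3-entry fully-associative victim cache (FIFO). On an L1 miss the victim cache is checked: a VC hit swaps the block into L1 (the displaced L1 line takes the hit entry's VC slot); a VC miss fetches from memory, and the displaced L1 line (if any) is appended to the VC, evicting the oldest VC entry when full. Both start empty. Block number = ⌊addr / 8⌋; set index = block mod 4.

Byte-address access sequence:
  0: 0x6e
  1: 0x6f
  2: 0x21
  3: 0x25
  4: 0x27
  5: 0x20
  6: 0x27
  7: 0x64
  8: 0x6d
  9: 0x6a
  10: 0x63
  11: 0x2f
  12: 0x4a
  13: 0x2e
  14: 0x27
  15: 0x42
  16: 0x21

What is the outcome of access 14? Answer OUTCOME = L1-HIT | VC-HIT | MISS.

OUTCOME = VC-HIT

  [0] addr=0x6e blk=13 s=1: MISS | VC []
  [1] addr=0x6f blk=13 s=1: L1-HIT | VC []
  [2] addr=0x21 blk=4 s=0: MISS | VC []
  [3] addr=0x25 blk=4 s=0: L1-HIT | VC []
  [4] addr=0x27 blk=4 s=0: L1-HIT | VC []
  [5] addr=0x20 blk=4 s=0: L1-HIT | VC []
  [6] addr=0x27 blk=4 s=0: L1-HIT | VC []
  [7] addr=0x64 blk=12 s=0: MISS | VC [4]
  [8] addr=0x6d blk=13 s=1: L1-HIT | VC [4]
  [9] addr=0x6a blk=13 s=1: L1-HIT | VC [4]
  [10] addr=0x63 blk=12 s=0: L1-HIT | VC [4]
  [11] addr=0x2f blk=5 s=1: MISS | VC [4, 13]
  [12] addr=0x4a blk=9 s=1: MISS | VC [4, 13, 5]
  [13] addr=0x2e blk=5 s=1: VC-HIT | VC [4, 13, 9]
  [14] addr=0x27 blk=4 s=0: VC-HIT | VC [12, 13, 9]
  [15] addr=0x42 blk=8 s=0: MISS | VC [13, 9, 4]
  [16] addr=0x21 blk=4 s=0: VC-HIT | VC [13, 9, 8]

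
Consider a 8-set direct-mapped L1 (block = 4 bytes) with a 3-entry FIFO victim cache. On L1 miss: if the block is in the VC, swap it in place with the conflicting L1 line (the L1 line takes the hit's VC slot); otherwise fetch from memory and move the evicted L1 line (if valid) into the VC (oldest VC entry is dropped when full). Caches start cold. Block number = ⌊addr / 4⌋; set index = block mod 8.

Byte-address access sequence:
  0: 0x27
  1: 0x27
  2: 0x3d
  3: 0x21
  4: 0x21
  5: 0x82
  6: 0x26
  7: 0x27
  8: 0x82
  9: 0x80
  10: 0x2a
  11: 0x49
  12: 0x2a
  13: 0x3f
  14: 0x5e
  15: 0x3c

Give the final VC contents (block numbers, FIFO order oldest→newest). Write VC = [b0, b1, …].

0: 0x27 (blk 9, set 1) → MISS  vc=[]
1: 0x27 (blk 9, set 1) → L1-HIT  vc=[]
2: 0x3d (blk 15, set 7) → MISS  vc=[]
3: 0x21 (blk 8, set 0) → MISS  vc=[]
4: 0x21 (blk 8, set 0) → L1-HIT  vc=[]
5: 0x82 (blk 32, set 0) → MISS  vc=[8]
6: 0x26 (blk 9, set 1) → L1-HIT  vc=[8]
7: 0x27 (blk 9, set 1) → L1-HIT  vc=[8]
8: 0x82 (blk 32, set 0) → L1-HIT  vc=[8]
9: 0x80 (blk 32, set 0) → L1-HIT  vc=[8]
10: 0x2a (blk 10, set 2) → MISS  vc=[8]
11: 0x49 (blk 18, set 2) → MISS  vc=[8, 10]
12: 0x2a (blk 10, set 2) → VC-HIT  vc=[8, 18]
13: 0x3f (blk 15, set 7) → L1-HIT  vc=[8, 18]
14: 0x5e (blk 23, set 7) → MISS  vc=[8, 18, 15]
15: 0x3c (blk 15, set 7) → VC-HIT  vc=[8, 18, 23]

VC = [8, 18, 23]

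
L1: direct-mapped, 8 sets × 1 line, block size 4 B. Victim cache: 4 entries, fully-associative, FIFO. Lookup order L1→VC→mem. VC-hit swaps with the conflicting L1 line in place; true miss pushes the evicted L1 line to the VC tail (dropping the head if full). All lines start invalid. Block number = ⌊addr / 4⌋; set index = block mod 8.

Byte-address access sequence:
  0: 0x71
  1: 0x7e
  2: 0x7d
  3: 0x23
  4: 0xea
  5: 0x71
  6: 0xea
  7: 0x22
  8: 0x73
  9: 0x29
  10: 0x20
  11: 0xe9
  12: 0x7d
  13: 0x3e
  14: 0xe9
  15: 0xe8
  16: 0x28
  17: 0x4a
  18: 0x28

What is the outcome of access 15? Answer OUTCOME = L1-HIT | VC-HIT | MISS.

OUTCOME = L1-HIT

#0 0x71→b28/s4 MISS; vc=[]
#1 0x7e→b31/s7 MISS; vc=[]
#2 0x7d→b31/s7 L1-HIT; vc=[]
#3 0x23→b8/s0 MISS; vc=[]
#4 0xea→b58/s2 MISS; vc=[]
#5 0x71→b28/s4 L1-HIT; vc=[]
#6 0xea→b58/s2 L1-HIT; vc=[]
#7 0x22→b8/s0 L1-HIT; vc=[]
#8 0x73→b28/s4 L1-HIT; vc=[]
#9 0x29→b10/s2 MISS; vc=[58]
#10 0x20→b8/s0 L1-HIT; vc=[58]
#11 0xe9→b58/s2 VC-HIT; vc=[10]
#12 0x7d→b31/s7 L1-HIT; vc=[10]
#13 0x3e→b15/s7 MISS; vc=[10,31]
#14 0xe9→b58/s2 L1-HIT; vc=[10,31]
#15 0xe8→b58/s2 L1-HIT; vc=[10,31]
#16 0x28→b10/s2 VC-HIT; vc=[58,31]
#17 0x4a→b18/s2 MISS; vc=[58,31,10]
#18 0x28→b10/s2 VC-HIT; vc=[58,31,18]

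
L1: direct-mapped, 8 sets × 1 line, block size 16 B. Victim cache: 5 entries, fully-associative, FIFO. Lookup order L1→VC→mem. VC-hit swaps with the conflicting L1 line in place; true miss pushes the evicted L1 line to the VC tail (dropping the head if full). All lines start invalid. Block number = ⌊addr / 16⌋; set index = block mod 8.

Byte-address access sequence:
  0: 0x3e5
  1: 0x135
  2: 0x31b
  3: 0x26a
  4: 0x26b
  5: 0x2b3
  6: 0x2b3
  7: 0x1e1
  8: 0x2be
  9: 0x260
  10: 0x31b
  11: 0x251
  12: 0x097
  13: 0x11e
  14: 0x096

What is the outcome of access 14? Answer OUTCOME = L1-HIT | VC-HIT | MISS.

OUTCOME = VC-HIT

  [0] addr=0x3e5 blk=62 s=6: MISS | VC []
  [1] addr=0x135 blk=19 s=3: MISS | VC []
  [2] addr=0x31b blk=49 s=1: MISS | VC []
  [3] addr=0x26a blk=38 s=6: MISS | VC [62]
  [4] addr=0x26b blk=38 s=6: L1-HIT | VC [62]
  [5] addr=0x2b3 blk=43 s=3: MISS | VC [62, 19]
  [6] addr=0x2b3 blk=43 s=3: L1-HIT | VC [62, 19]
  [7] addr=0x1e1 blk=30 s=6: MISS | VC [62, 19, 38]
  [8] addr=0x2be blk=43 s=3: L1-HIT | VC [62, 19, 38]
  [9] addr=0x260 blk=38 s=6: VC-HIT | VC [62, 19, 30]
  [10] addr=0x31b blk=49 s=1: L1-HIT | VC [62, 19, 30]
  [11] addr=0x251 blk=37 s=5: MISS | VC [62, 19, 30]
  [12] addr=0x97 blk=9 s=1: MISS | VC [62, 19, 30, 49]
  [13] addr=0x11e blk=17 s=1: MISS | VC [62, 19, 30, 49, 9]
  [14] addr=0x96 blk=9 s=1: VC-HIT | VC [62, 19, 30, 49, 17]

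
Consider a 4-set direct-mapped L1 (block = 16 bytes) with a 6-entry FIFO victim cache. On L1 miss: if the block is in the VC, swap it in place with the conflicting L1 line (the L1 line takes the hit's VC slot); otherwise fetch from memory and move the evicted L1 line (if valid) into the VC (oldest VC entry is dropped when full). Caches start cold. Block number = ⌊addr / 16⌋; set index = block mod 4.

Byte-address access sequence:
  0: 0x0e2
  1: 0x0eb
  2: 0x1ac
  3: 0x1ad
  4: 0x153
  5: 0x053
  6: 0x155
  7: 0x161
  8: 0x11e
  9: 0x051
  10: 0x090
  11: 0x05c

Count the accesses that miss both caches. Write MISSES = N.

0: 0xe2 (blk 14, set 2) → MISS  vc=[]
1: 0xeb (blk 14, set 2) → L1-HIT  vc=[]
2: 0x1ac (blk 26, set 2) → MISS  vc=[14]
3: 0x1ad (blk 26, set 2) → L1-HIT  vc=[14]
4: 0x153 (blk 21, set 1) → MISS  vc=[14]
5: 0x53 (blk 5, set 1) → MISS  vc=[14, 21]
6: 0x155 (blk 21, set 1) → VC-HIT  vc=[14, 5]
7: 0x161 (blk 22, set 2) → MISS  vc=[14, 5, 26]
8: 0x11e (blk 17, set 1) → MISS  vc=[14, 5, 26, 21]
9: 0x51 (blk 5, set 1) → VC-HIT  vc=[14, 17, 26, 21]
10: 0x90 (blk 9, set 1) → MISS  vc=[14, 17, 26, 21, 5]
11: 0x5c (blk 5, set 1) → VC-HIT  vc=[14, 17, 26, 21, 9]

MISSES = 7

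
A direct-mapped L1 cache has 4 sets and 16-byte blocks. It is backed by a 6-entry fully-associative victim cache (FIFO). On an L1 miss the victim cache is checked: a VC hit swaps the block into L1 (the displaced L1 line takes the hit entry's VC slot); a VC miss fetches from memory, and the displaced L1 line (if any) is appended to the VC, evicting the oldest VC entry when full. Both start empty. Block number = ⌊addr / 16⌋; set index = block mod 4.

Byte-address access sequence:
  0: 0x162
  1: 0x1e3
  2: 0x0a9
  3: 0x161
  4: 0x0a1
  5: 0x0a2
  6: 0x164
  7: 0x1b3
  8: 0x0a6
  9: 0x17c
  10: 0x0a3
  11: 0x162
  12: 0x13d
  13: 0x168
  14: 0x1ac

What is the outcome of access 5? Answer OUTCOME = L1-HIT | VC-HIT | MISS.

  [0] addr=0x162 blk=22 s=2: MISS | VC []
  [1] addr=0x1e3 blk=30 s=2: MISS | VC [22]
  [2] addr=0xa9 blk=10 s=2: MISS | VC [22, 30]
  [3] addr=0x161 blk=22 s=2: VC-HIT | VC [10, 30]
  [4] addr=0xa1 blk=10 s=2: VC-HIT | VC [22, 30]
  [5] addr=0xa2 blk=10 s=2: L1-HIT | VC [22, 30]
  [6] addr=0x164 blk=22 s=2: VC-HIT | VC [10, 30]
  [7] addr=0x1b3 blk=27 s=3: MISS | VC [10, 30]
  [8] addr=0xa6 blk=10 s=2: VC-HIT | VC [22, 30]
  [9] addr=0x17c blk=23 s=3: MISS | VC [22, 30, 27]
  [10] addr=0xa3 blk=10 s=2: L1-HIT | VC [22, 30, 27]
  [11] addr=0x162 blk=22 s=2: VC-HIT | VC [10, 30, 27]
  [12] addr=0x13d blk=19 s=3: MISS | VC [10, 30, 27, 23]
  [13] addr=0x168 blk=22 s=2: L1-HIT | VC [10, 30, 27, 23]
  [14] addr=0x1ac blk=26 s=2: MISS | VC [10, 30, 27, 23, 22]

OUTCOME = L1-HIT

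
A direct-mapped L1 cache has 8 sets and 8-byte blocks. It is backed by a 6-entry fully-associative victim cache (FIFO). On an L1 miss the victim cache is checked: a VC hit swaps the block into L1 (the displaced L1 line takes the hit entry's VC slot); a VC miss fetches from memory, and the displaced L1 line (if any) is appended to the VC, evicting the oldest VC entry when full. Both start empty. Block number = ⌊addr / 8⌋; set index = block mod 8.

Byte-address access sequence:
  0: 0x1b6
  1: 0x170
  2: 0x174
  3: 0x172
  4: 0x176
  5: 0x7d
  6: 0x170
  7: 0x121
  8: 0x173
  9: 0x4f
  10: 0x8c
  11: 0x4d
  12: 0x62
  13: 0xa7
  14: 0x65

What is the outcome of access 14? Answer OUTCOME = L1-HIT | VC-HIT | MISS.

OUTCOME = VC-HIT

#0 0x1b6→b54/s6 MISS; vc=[]
#1 0x170→b46/s6 MISS; vc=[54]
#2 0x174→b46/s6 L1-HIT; vc=[54]
#3 0x172→b46/s6 L1-HIT; vc=[54]
#4 0x176→b46/s6 L1-HIT; vc=[54]
#5 0x7d→b15/s7 MISS; vc=[54]
#6 0x170→b46/s6 L1-HIT; vc=[54]
#7 0x121→b36/s4 MISS; vc=[54]
#8 0x173→b46/s6 L1-HIT; vc=[54]
#9 0x4f→b9/s1 MISS; vc=[54]
#10 0x8c→b17/s1 MISS; vc=[54,9]
#11 0x4d→b9/s1 VC-HIT; vc=[54,17]
#12 0x62→b12/s4 MISS; vc=[54,17,36]
#13 0xa7→b20/s4 MISS; vc=[54,17,36,12]
#14 0x65→b12/s4 VC-HIT; vc=[54,17,36,20]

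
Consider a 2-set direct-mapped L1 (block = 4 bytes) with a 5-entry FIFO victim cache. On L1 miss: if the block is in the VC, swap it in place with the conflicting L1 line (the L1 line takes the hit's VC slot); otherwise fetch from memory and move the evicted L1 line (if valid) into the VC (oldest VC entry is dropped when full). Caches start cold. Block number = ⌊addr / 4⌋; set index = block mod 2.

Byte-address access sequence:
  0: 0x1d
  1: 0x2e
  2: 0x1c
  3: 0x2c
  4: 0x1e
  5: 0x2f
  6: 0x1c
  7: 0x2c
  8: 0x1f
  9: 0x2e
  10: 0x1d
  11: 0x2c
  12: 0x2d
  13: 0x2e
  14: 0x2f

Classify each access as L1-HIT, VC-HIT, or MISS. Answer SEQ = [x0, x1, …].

0: 0x1d (blk 7, set 1) → MISS  vc=[]
1: 0x2e (blk 11, set 1) → MISS  vc=[7]
2: 0x1c (blk 7, set 1) → VC-HIT  vc=[11]
3: 0x2c (blk 11, set 1) → VC-HIT  vc=[7]
4: 0x1e (blk 7, set 1) → VC-HIT  vc=[11]
5: 0x2f (blk 11, set 1) → VC-HIT  vc=[7]
6: 0x1c (blk 7, set 1) → VC-HIT  vc=[11]
7: 0x2c (blk 11, set 1) → VC-HIT  vc=[7]
8: 0x1f (blk 7, set 1) → VC-HIT  vc=[11]
9: 0x2e (blk 11, set 1) → VC-HIT  vc=[7]
10: 0x1d (blk 7, set 1) → VC-HIT  vc=[11]
11: 0x2c (blk 11, set 1) → VC-HIT  vc=[7]
12: 0x2d (blk 11, set 1) → L1-HIT  vc=[7]
13: 0x2e (blk 11, set 1) → L1-HIT  vc=[7]
14: 0x2f (blk 11, set 1) → L1-HIT  vc=[7]

SEQ = [MISS, MISS, VC-HIT, VC-HIT, VC-HIT, VC-HIT, VC-HIT, VC-HIT, VC-HIT, VC-HIT, VC-HIT, VC-HIT, L1-HIT, L1-HIT, L1-HIT]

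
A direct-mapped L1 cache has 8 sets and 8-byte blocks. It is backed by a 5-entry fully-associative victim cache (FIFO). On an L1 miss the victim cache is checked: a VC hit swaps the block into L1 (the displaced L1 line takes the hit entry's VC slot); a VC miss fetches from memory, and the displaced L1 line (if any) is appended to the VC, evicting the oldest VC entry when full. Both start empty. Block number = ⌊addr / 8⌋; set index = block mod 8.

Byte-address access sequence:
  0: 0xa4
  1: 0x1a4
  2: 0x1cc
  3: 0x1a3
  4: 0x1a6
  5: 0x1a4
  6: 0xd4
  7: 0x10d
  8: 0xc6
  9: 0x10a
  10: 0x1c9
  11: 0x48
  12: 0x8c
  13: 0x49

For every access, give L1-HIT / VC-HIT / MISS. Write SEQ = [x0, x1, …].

SEQ = [MISS, MISS, MISS, L1-HIT, L1-HIT, L1-HIT, MISS, MISS, MISS, L1-HIT, VC-HIT, MISS, MISS, VC-HIT]

0: 0xa4 (blk 20, set 4) → MISS  vc=[]
1: 0x1a4 (blk 52, set 4) → MISS  vc=[20]
2: 0x1cc (blk 57, set 1) → MISS  vc=[20]
3: 0x1a3 (blk 52, set 4) → L1-HIT  vc=[20]
4: 0x1a6 (blk 52, set 4) → L1-HIT  vc=[20]
5: 0x1a4 (blk 52, set 4) → L1-HIT  vc=[20]
6: 0xd4 (blk 26, set 2) → MISS  vc=[20]
7: 0x10d (blk 33, set 1) → MISS  vc=[20, 57]
8: 0xc6 (blk 24, set 0) → MISS  vc=[20, 57]
9: 0x10a (blk 33, set 1) → L1-HIT  vc=[20, 57]
10: 0x1c9 (blk 57, set 1) → VC-HIT  vc=[20, 33]
11: 0x48 (blk 9, set 1) → MISS  vc=[20, 33, 57]
12: 0x8c (blk 17, set 1) → MISS  vc=[20, 33, 57, 9]
13: 0x49 (blk 9, set 1) → VC-HIT  vc=[20, 33, 57, 17]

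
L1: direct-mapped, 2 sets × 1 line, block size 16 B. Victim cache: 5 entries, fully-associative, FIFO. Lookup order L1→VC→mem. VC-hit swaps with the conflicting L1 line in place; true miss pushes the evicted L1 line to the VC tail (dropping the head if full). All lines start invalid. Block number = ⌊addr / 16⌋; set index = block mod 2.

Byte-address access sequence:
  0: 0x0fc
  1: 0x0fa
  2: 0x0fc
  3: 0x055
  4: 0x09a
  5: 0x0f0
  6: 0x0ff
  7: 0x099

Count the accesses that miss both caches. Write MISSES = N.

#0 0xfc→b15/s1 MISS; vc=[]
#1 0xfa→b15/s1 L1-HIT; vc=[]
#2 0xfc→b15/s1 L1-HIT; vc=[]
#3 0x55→b5/s1 MISS; vc=[15]
#4 0x9a→b9/s1 MISS; vc=[15,5]
#5 0xf0→b15/s1 VC-HIT; vc=[9,5]
#6 0xff→b15/s1 L1-HIT; vc=[9,5]
#7 0x99→b9/s1 VC-HIT; vc=[15,5]

MISSES = 3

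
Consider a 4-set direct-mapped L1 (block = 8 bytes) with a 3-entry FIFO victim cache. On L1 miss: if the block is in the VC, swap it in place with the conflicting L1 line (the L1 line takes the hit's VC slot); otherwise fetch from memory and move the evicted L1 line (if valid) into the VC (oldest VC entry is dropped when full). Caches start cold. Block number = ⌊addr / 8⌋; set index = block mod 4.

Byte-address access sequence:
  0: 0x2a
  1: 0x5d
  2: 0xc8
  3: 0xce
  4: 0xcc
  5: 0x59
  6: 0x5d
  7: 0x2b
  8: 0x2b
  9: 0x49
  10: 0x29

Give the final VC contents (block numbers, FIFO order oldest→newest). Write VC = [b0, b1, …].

VC = [25, 9]

#0 0x2a→b5/s1 MISS; vc=[]
#1 0x5d→b11/s3 MISS; vc=[]
#2 0xc8→b25/s1 MISS; vc=[5]
#3 0xce→b25/s1 L1-HIT; vc=[5]
#4 0xcc→b25/s1 L1-HIT; vc=[5]
#5 0x59→b11/s3 L1-HIT; vc=[5]
#6 0x5d→b11/s3 L1-HIT; vc=[5]
#7 0x2b→b5/s1 VC-HIT; vc=[25]
#8 0x2b→b5/s1 L1-HIT; vc=[25]
#9 0x49→b9/s1 MISS; vc=[25,5]
#10 0x29→b5/s1 VC-HIT; vc=[25,9]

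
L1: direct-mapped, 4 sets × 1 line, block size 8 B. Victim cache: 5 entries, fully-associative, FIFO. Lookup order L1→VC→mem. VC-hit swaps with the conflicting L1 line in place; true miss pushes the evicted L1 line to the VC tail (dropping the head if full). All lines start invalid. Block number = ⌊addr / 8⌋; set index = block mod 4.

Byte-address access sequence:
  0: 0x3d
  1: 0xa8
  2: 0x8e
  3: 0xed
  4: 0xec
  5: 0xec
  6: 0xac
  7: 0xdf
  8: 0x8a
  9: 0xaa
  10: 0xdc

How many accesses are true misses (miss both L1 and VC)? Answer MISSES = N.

  [0] addr=0x3d blk=7 s=3: MISS | VC []
  [1] addr=0xa8 blk=21 s=1: MISS | VC []
  [2] addr=0x8e blk=17 s=1: MISS | VC [21]
  [3] addr=0xed blk=29 s=1: MISS | VC [21, 17]
  [4] addr=0xec blk=29 s=1: L1-HIT | VC [21, 17]
  [5] addr=0xec blk=29 s=1: L1-HIT | VC [21, 17]
  [6] addr=0xac blk=21 s=1: VC-HIT | VC [29, 17]
  [7] addr=0xdf blk=27 s=3: MISS | VC [29, 17, 7]
  [8] addr=0x8a blk=17 s=1: VC-HIT | VC [29, 21, 7]
  [9] addr=0xaa blk=21 s=1: VC-HIT | VC [29, 17, 7]
  [10] addr=0xdc blk=27 s=3: L1-HIT | VC [29, 17, 7]

MISSES = 5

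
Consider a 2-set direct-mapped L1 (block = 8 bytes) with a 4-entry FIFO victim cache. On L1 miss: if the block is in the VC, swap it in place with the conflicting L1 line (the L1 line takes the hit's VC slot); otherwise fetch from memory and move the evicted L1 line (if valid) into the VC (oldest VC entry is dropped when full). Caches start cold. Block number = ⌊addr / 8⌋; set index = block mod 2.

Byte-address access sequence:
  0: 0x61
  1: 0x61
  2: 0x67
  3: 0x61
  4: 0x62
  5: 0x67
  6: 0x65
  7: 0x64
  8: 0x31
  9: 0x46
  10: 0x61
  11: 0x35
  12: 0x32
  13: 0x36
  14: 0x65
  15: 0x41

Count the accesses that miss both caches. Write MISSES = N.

0: 0x61 (blk 12, set 0) → MISS  vc=[]
1: 0x61 (blk 12, set 0) → L1-HIT  vc=[]
2: 0x67 (blk 12, set 0) → L1-HIT  vc=[]
3: 0x61 (blk 12, set 0) → L1-HIT  vc=[]
4: 0x62 (blk 12, set 0) → L1-HIT  vc=[]
5: 0x67 (blk 12, set 0) → L1-HIT  vc=[]
6: 0x65 (blk 12, set 0) → L1-HIT  vc=[]
7: 0x64 (blk 12, set 0) → L1-HIT  vc=[]
8: 0x31 (blk 6, set 0) → MISS  vc=[12]
9: 0x46 (blk 8, set 0) → MISS  vc=[12, 6]
10: 0x61 (blk 12, set 0) → VC-HIT  vc=[8, 6]
11: 0x35 (blk 6, set 0) → VC-HIT  vc=[8, 12]
12: 0x32 (blk 6, set 0) → L1-HIT  vc=[8, 12]
13: 0x36 (blk 6, set 0) → L1-HIT  vc=[8, 12]
14: 0x65 (blk 12, set 0) → VC-HIT  vc=[8, 6]
15: 0x41 (blk 8, set 0) → VC-HIT  vc=[12, 6]

MISSES = 3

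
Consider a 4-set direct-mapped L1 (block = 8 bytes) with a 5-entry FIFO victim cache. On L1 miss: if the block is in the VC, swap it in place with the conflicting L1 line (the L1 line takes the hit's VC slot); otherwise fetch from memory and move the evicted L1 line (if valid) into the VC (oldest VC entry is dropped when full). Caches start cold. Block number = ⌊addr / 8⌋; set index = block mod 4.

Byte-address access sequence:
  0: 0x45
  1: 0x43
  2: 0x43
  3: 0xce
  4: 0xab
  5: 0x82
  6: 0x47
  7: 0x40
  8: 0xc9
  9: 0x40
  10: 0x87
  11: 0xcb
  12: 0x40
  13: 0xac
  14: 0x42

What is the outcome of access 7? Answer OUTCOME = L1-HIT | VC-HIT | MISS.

#0 0x45→b8/s0 MISS; vc=[]
#1 0x43→b8/s0 L1-HIT; vc=[]
#2 0x43→b8/s0 L1-HIT; vc=[]
#3 0xce→b25/s1 MISS; vc=[]
#4 0xab→b21/s1 MISS; vc=[25]
#5 0x82→b16/s0 MISS; vc=[25,8]
#6 0x47→b8/s0 VC-HIT; vc=[25,16]
#7 0x40→b8/s0 L1-HIT; vc=[25,16]
#8 0xc9→b25/s1 VC-HIT; vc=[21,16]
#9 0x40→b8/s0 L1-HIT; vc=[21,16]
#10 0x87→b16/s0 VC-HIT; vc=[21,8]
#11 0xcb→b25/s1 L1-HIT; vc=[21,8]
#12 0x40→b8/s0 VC-HIT; vc=[21,16]
#13 0xac→b21/s1 VC-HIT; vc=[25,16]
#14 0x42→b8/s0 L1-HIT; vc=[25,16]

OUTCOME = L1-HIT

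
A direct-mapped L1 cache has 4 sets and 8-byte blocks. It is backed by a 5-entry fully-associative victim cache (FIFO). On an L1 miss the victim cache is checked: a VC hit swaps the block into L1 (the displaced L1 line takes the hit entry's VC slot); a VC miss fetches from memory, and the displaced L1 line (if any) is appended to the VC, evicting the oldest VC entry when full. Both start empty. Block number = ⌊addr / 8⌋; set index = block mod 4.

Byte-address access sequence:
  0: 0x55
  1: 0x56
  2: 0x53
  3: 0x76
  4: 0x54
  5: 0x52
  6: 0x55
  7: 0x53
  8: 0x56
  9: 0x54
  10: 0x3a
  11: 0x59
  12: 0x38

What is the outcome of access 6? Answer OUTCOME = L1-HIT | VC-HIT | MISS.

OUTCOME = L1-HIT

0: 0x55 (blk 10, set 2) → MISS  vc=[]
1: 0x56 (blk 10, set 2) → L1-HIT  vc=[]
2: 0x53 (blk 10, set 2) → L1-HIT  vc=[]
3: 0x76 (blk 14, set 2) → MISS  vc=[10]
4: 0x54 (blk 10, set 2) → VC-HIT  vc=[14]
5: 0x52 (blk 10, set 2) → L1-HIT  vc=[14]
6: 0x55 (blk 10, set 2) → L1-HIT  vc=[14]
7: 0x53 (blk 10, set 2) → L1-HIT  vc=[14]
8: 0x56 (blk 10, set 2) → L1-HIT  vc=[14]
9: 0x54 (blk 10, set 2) → L1-HIT  vc=[14]
10: 0x3a (blk 7, set 3) → MISS  vc=[14]
11: 0x59 (blk 11, set 3) → MISS  vc=[14, 7]
12: 0x38 (blk 7, set 3) → VC-HIT  vc=[14, 11]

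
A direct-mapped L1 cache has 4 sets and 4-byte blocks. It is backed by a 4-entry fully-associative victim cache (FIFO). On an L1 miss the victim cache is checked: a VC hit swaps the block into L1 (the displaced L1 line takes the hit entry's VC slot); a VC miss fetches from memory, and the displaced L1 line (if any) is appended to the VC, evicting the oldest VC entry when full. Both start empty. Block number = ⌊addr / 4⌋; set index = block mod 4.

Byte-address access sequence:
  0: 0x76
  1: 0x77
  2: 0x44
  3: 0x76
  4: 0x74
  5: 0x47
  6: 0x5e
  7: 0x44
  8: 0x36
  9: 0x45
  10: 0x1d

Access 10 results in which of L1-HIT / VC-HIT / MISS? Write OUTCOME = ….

OUTCOME = MISS

#0 0x76→b29/s1 MISS; vc=[]
#1 0x77→b29/s1 L1-HIT; vc=[]
#2 0x44→b17/s1 MISS; vc=[29]
#3 0x76→b29/s1 VC-HIT; vc=[17]
#4 0x74→b29/s1 L1-HIT; vc=[17]
#5 0x47→b17/s1 VC-HIT; vc=[29]
#6 0x5e→b23/s3 MISS; vc=[29]
#7 0x44→b17/s1 L1-HIT; vc=[29]
#8 0x36→b13/s1 MISS; vc=[29,17]
#9 0x45→b17/s1 VC-HIT; vc=[29,13]
#10 0x1d→b7/s3 MISS; vc=[29,13,23]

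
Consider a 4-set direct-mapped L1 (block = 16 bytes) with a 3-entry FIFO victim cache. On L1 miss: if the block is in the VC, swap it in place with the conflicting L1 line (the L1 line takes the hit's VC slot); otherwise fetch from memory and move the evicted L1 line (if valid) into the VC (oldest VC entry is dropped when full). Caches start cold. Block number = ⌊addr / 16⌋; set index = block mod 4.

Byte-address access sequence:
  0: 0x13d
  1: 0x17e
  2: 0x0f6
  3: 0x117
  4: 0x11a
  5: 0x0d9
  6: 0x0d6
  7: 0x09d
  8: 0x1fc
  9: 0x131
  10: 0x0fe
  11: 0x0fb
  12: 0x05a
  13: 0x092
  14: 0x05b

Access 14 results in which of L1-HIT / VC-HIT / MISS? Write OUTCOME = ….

OUTCOME = VC-HIT

  [0] addr=0x13d blk=19 s=3: MISS | VC []
  [1] addr=0x17e blk=23 s=3: MISS | VC [19]
  [2] addr=0xf6 blk=15 s=3: MISS | VC [19, 23]
  [3] addr=0x117 blk=17 s=1: MISS | VC [19, 23]
  [4] addr=0x11a blk=17 s=1: L1-HIT | VC [19, 23]
  [5] addr=0xd9 blk=13 s=1: MISS | VC [19, 23, 17]
  [6] addr=0xd6 blk=13 s=1: L1-HIT | VC [19, 23, 17]
  [7] addr=0x9d blk=9 s=1: MISS | VC [23, 17, 13]
  [8] addr=0x1fc blk=31 s=3: MISS | VC [17, 13, 15]
  [9] addr=0x131 blk=19 s=3: MISS | VC [13, 15, 31]
  [10] addr=0xfe blk=15 s=3: VC-HIT | VC [13, 19, 31]
  [11] addr=0xfb blk=15 s=3: L1-HIT | VC [13, 19, 31]
  [12] addr=0x5a blk=5 s=1: MISS | VC [19, 31, 9]
  [13] addr=0x92 blk=9 s=1: VC-HIT | VC [19, 31, 5]
  [14] addr=0x5b blk=5 s=1: VC-HIT | VC [19, 31, 9]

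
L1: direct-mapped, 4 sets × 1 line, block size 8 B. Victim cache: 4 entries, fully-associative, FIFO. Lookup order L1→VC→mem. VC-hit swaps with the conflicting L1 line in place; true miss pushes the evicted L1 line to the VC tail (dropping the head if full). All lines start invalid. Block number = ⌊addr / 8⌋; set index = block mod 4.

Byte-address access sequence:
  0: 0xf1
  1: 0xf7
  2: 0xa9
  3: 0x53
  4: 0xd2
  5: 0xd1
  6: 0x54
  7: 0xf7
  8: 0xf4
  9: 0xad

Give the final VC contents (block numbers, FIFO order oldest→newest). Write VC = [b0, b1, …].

#0 0xf1→b30/s2 MISS; vc=[]
#1 0xf7→b30/s2 L1-HIT; vc=[]
#2 0xa9→b21/s1 MISS; vc=[]
#3 0x53→b10/s2 MISS; vc=[30]
#4 0xd2→b26/s2 MISS; vc=[30,10]
#5 0xd1→b26/s2 L1-HIT; vc=[30,10]
#6 0x54→b10/s2 VC-HIT; vc=[30,26]
#7 0xf7→b30/s2 VC-HIT; vc=[10,26]
#8 0xf4→b30/s2 L1-HIT; vc=[10,26]
#9 0xad→b21/s1 L1-HIT; vc=[10,26]

VC = [10, 26]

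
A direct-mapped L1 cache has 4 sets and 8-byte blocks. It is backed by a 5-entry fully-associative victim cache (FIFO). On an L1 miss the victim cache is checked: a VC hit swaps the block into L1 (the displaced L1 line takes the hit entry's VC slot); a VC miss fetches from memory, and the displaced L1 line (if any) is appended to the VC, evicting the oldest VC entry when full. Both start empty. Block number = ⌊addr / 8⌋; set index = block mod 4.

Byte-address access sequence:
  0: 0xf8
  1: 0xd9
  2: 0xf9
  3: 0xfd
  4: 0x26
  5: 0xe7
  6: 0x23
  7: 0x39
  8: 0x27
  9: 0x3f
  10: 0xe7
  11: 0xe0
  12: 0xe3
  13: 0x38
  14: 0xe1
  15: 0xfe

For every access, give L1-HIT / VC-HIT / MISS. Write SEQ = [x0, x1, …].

SEQ = [MISS, MISS, VC-HIT, L1-HIT, MISS, MISS, VC-HIT, MISS, L1-HIT, L1-HIT, VC-HIT, L1-HIT, L1-HIT, L1-HIT, L1-HIT, VC-HIT]

0: 0xf8 (blk 31, set 3) → MISS  vc=[]
1: 0xd9 (blk 27, set 3) → MISS  vc=[31]
2: 0xf9 (blk 31, set 3) → VC-HIT  vc=[27]
3: 0xfd (blk 31, set 3) → L1-HIT  vc=[27]
4: 0x26 (blk 4, set 0) → MISS  vc=[27]
5: 0xe7 (blk 28, set 0) → MISS  vc=[27, 4]
6: 0x23 (blk 4, set 0) → VC-HIT  vc=[27, 28]
7: 0x39 (blk 7, set 3) → MISS  vc=[27, 28, 31]
8: 0x27 (blk 4, set 0) → L1-HIT  vc=[27, 28, 31]
9: 0x3f (blk 7, set 3) → L1-HIT  vc=[27, 28, 31]
10: 0xe7 (blk 28, set 0) → VC-HIT  vc=[27, 4, 31]
11: 0xe0 (blk 28, set 0) → L1-HIT  vc=[27, 4, 31]
12: 0xe3 (blk 28, set 0) → L1-HIT  vc=[27, 4, 31]
13: 0x38 (blk 7, set 3) → L1-HIT  vc=[27, 4, 31]
14: 0xe1 (blk 28, set 0) → L1-HIT  vc=[27, 4, 31]
15: 0xfe (blk 31, set 3) → VC-HIT  vc=[27, 4, 7]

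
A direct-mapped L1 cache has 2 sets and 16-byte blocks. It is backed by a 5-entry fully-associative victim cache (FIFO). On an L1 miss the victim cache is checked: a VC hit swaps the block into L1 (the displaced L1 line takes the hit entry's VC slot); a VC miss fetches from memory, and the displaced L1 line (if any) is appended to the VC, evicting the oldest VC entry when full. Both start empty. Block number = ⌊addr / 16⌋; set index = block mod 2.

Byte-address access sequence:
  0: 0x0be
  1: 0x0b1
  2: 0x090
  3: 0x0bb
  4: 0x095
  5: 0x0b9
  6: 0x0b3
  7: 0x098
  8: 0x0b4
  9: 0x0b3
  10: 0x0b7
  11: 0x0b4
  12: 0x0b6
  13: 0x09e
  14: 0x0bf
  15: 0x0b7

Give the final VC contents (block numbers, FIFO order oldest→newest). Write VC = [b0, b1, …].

0: 0xbe (blk 11, set 1) → MISS  vc=[]
1: 0xb1 (blk 11, set 1) → L1-HIT  vc=[]
2: 0x90 (blk 9, set 1) → MISS  vc=[11]
3: 0xbb (blk 11, set 1) → VC-HIT  vc=[9]
4: 0x95 (blk 9, set 1) → VC-HIT  vc=[11]
5: 0xb9 (blk 11, set 1) → VC-HIT  vc=[9]
6: 0xb3 (blk 11, set 1) → L1-HIT  vc=[9]
7: 0x98 (blk 9, set 1) → VC-HIT  vc=[11]
8: 0xb4 (blk 11, set 1) → VC-HIT  vc=[9]
9: 0xb3 (blk 11, set 1) → L1-HIT  vc=[9]
10: 0xb7 (blk 11, set 1) → L1-HIT  vc=[9]
11: 0xb4 (blk 11, set 1) → L1-HIT  vc=[9]
12: 0xb6 (blk 11, set 1) → L1-HIT  vc=[9]
13: 0x9e (blk 9, set 1) → VC-HIT  vc=[11]
14: 0xbf (blk 11, set 1) → VC-HIT  vc=[9]
15: 0xb7 (blk 11, set 1) → L1-HIT  vc=[9]

VC = [9]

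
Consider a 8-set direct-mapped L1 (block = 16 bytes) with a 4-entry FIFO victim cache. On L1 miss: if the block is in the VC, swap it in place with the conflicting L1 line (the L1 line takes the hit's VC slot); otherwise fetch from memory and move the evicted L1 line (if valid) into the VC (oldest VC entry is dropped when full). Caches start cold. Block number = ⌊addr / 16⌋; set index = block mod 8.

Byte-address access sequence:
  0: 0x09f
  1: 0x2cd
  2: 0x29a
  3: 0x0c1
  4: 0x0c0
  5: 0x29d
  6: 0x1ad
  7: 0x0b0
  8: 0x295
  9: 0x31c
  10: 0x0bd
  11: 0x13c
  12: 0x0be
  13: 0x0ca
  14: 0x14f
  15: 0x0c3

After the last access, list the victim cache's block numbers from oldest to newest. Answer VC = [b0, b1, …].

0: 0x9f (blk 9, set 1) → MISS  vc=[]
1: 0x2cd (blk 44, set 4) → MISS  vc=[]
2: 0x29a (blk 41, set 1) → MISS  vc=[9]
3: 0xc1 (blk 12, set 4) → MISS  vc=[9, 44]
4: 0xc0 (blk 12, set 4) → L1-HIT  vc=[9, 44]
5: 0x29d (blk 41, set 1) → L1-HIT  vc=[9, 44]
6: 0x1ad (blk 26, set 2) → MISS  vc=[9, 44]
7: 0xb0 (blk 11, set 3) → MISS  vc=[9, 44]
8: 0x295 (blk 41, set 1) → L1-HIT  vc=[9, 44]
9: 0x31c (blk 49, set 1) → MISS  vc=[9, 44, 41]
10: 0xbd (blk 11, set 3) → L1-HIT  vc=[9, 44, 41]
11: 0x13c (blk 19, set 3) → MISS  vc=[9, 44, 41, 11]
12: 0xbe (blk 11, set 3) → VC-HIT  vc=[9, 44, 41, 19]
13: 0xca (blk 12, set 4) → L1-HIT  vc=[9, 44, 41, 19]
14: 0x14f (blk 20, set 4) → MISS  vc=[44, 41, 19, 12]
15: 0xc3 (blk 12, set 4) → VC-HIT  vc=[44, 41, 19, 20]

VC = [44, 41, 19, 20]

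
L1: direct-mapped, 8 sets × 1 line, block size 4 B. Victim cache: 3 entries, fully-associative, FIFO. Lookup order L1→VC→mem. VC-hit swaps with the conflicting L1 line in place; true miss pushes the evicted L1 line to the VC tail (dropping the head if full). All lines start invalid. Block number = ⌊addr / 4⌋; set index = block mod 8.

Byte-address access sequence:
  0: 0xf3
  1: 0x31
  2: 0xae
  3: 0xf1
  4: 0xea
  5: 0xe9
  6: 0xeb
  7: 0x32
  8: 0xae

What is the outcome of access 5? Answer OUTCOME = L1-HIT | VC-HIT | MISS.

OUTCOME = L1-HIT

0: 0xf3 (blk 60, set 4) → MISS  vc=[]
1: 0x31 (blk 12, set 4) → MISS  vc=[60]
2: 0xae (blk 43, set 3) → MISS  vc=[60]
3: 0xf1 (blk 60, set 4) → VC-HIT  vc=[12]
4: 0xea (blk 58, set 2) → MISS  vc=[12]
5: 0xe9 (blk 58, set 2) → L1-HIT  vc=[12]
6: 0xeb (blk 58, set 2) → L1-HIT  vc=[12]
7: 0x32 (blk 12, set 4) → VC-HIT  vc=[60]
8: 0xae (blk 43, set 3) → L1-HIT  vc=[60]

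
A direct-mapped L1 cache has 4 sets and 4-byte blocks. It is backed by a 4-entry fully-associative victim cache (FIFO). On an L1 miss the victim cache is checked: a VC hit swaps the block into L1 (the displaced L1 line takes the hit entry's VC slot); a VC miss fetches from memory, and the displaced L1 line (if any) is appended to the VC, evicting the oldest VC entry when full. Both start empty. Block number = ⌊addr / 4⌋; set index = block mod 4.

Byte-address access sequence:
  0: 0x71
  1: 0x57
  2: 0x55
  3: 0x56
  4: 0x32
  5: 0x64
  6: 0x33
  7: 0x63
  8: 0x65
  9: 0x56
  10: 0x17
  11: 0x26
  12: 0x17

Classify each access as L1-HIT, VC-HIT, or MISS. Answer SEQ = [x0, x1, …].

0: 0x71 (blk 28, set 0) → MISS  vc=[]
1: 0x57 (blk 21, set 1) → MISS  vc=[]
2: 0x55 (blk 21, set 1) → L1-HIT  vc=[]
3: 0x56 (blk 21, set 1) → L1-HIT  vc=[]
4: 0x32 (blk 12, set 0) → MISS  vc=[28]
5: 0x64 (blk 25, set 1) → MISS  vc=[28, 21]
6: 0x33 (blk 12, set 0) → L1-HIT  vc=[28, 21]
7: 0x63 (blk 24, set 0) → MISS  vc=[28, 21, 12]
8: 0x65 (blk 25, set 1) → L1-HIT  vc=[28, 21, 12]
9: 0x56 (blk 21, set 1) → VC-HIT  vc=[28, 25, 12]
10: 0x17 (blk 5, set 1) → MISS  vc=[28, 25, 12, 21]
11: 0x26 (blk 9, set 1) → MISS  vc=[25, 12, 21, 5]
12: 0x17 (blk 5, set 1) → VC-HIT  vc=[25, 12, 21, 9]

SEQ = [MISS, MISS, L1-HIT, L1-HIT, MISS, MISS, L1-HIT, MISS, L1-HIT, VC-HIT, MISS, MISS, VC-HIT]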